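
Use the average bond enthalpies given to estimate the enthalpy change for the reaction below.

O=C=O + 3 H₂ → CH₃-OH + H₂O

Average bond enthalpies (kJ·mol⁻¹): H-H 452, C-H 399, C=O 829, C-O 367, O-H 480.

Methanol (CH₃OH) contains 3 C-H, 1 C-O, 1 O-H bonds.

Bonds broken (reactants):
  C=O: 2 × 829 = 1658
  H-H: 3 × 452 = 1356
  Σ(broken) = 3014 kJ
Bonds formed (products):
  C-H: 3 × 399 = 1197
  C-O: 1 × 367 = 367
  O-H: 3 × 480 = 1440
  Σ(formed) = 3004 kJ
ΔH = Σ(broken) − Σ(formed) = 3014 − 3004 = +10 kJ

ΔH ≈ +10 kJ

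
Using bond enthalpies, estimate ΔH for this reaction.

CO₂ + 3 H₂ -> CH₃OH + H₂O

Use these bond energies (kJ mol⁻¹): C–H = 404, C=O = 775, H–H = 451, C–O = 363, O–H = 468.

ΔH ≈ −76 kJ

Bonds broken (reactants):
  C=O: 2 × 775 = 1550
  H–H: 3 × 451 = 1353
  Σ(broken) = 2903 kJ
Bonds formed (products):
  C–H: 3 × 404 = 1212
  C–O: 1 × 363 = 363
  O–H: 3 × 468 = 1404
  Σ(formed) = 2979 kJ
ΔH = Σ(broken) − Σ(formed) = 2903 − 2979 = −76 kJ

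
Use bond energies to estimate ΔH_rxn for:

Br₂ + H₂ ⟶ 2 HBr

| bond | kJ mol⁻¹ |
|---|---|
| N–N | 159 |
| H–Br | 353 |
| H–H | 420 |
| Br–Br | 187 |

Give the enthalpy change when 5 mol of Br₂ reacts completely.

ΔH = −495 kJ

Bonds broken (reactants):
  Br–Br: 1 × 187 = 187
  H–H: 1 × 420 = 420
  Σ(broken) = 607 kJ
Bonds formed (products):
  H–Br: 2 × 353 = 706
  Σ(formed) = 706 kJ
ΔH = Σ(broken) − Σ(formed) = 607 − 706 = −99 kJ
For 5× the reaction as written: 5 × (−99) = −495 kJ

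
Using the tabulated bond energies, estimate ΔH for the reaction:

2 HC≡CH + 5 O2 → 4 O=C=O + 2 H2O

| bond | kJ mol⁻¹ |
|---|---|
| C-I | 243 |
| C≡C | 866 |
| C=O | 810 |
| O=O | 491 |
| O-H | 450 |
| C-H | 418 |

Bonds broken (reactants):
  C≡C: 2 × 866 = 1732
  C-H: 4 × 418 = 1672
  O=O: 5 × 491 = 2455
  Σ(broken) = 5859 kJ
Bonds formed (products):
  C=O: 8 × 810 = 6480
  O-H: 4 × 450 = 1800
  Σ(formed) = 8280 kJ
ΔH = Σ(broken) − Σ(formed) = 5859 − 8280 = −2421 kJ

ΔH ≈ −2421 kJ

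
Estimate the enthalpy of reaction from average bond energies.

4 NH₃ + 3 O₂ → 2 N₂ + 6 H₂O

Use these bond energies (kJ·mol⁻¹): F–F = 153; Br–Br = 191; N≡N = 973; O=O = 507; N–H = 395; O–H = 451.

Bonds broken (reactants):
  N–H: 12 × 395 = 4740
  O=O: 3 × 507 = 1521
  Σ(broken) = 6261 kJ
Bonds formed (products):
  N≡N: 2 × 973 = 1946
  O–H: 12 × 451 = 5412
  Σ(formed) = 7358 kJ
ΔH = Σ(broken) − Σ(formed) = 6261 − 7358 = −1097 kJ

ΔH ≈ −1097 kJ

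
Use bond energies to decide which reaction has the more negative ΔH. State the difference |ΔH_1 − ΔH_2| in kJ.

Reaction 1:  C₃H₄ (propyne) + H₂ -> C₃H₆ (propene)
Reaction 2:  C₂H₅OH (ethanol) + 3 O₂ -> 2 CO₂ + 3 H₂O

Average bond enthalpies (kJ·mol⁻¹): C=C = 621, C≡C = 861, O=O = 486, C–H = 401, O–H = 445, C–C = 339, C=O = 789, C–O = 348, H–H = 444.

Reaction 1:
  Bonds broken (reactants):
    C≡C: 1 × 861 = 861
    C–C: 1 × 339 = 339
    C–H: 4 × 401 = 1604
    H–H: 1 × 444 = 444
    Σ(broken) = 3248 kJ
  Bonds formed (products):
    C–C: 1 × 339 = 339
    C–H: 6 × 401 = 2406
    C=C: 1 × 621 = 621
    Σ(formed) = 3366 kJ
  ΔH_1 = 3248 − 3366 = −118 kJ
Reaction 2:
  Bonds broken (reactants):
    C–C: 1 × 339 = 339
    C–H: 5 × 401 = 2005
    C–O: 1 × 348 = 348
    O–H: 1 × 445 = 445
    O=O: 3 × 486 = 1458
    Σ(broken) = 4595 kJ
  Bonds formed (products):
    C=O: 4 × 789 = 3156
    O–H: 6 × 445 = 2670
    Σ(formed) = 5826 kJ
  ΔH_2 = 4595 − 5826 = −1231 kJ
ΔH_1 − ΔH_2 = +1113 kJ, so reaction 2 has the more negative ΔH; |ΔH_1 − ΔH_2| = 1113 kJ.

Reaction 2, by 1113 kJ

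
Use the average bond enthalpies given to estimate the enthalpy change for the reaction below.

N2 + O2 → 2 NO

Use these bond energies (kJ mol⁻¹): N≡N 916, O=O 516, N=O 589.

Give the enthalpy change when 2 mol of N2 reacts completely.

Bonds broken (reactants):
  N≡N: 1 × 916 = 916
  O=O: 1 × 516 = 516
  Σ(broken) = 1432 kJ
Bonds formed (products):
  N=O: 2 × 589 = 1178
  Σ(formed) = 1178 kJ
ΔH = Σ(broken) − Σ(formed) = 1432 − 1178 = +254 kJ
For 2× the reaction as written: 2 × (+254) = +508 kJ

ΔH = +508 kJ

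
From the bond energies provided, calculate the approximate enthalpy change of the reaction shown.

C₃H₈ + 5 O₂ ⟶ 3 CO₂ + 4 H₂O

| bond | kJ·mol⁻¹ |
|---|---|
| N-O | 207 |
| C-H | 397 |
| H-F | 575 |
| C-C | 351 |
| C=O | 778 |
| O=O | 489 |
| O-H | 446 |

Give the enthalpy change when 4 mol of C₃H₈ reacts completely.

ΔH = −7652 kJ

Bonds broken (reactants):
  C-C: 2 × 351 = 702
  C-H: 8 × 397 = 3176
  O=O: 5 × 489 = 2445
  Σ(broken) = 6323 kJ
Bonds formed (products):
  C=O: 6 × 778 = 4668
  O-H: 8 × 446 = 3568
  Σ(formed) = 8236 kJ
ΔH = Σ(broken) − Σ(formed) = 6323 − 8236 = −1913 kJ
For 4× the reaction as written: 4 × (−1913) = −7652 kJ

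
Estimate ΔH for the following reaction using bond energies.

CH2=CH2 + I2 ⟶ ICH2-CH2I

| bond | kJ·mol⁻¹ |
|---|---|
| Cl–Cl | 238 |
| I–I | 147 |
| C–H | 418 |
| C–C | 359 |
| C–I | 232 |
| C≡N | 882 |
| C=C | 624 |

Bonds broken (reactants):
  C–H: 4 × 418 = 1672
  C=C: 1 × 624 = 624
  I–I: 1 × 147 = 147
  Σ(broken) = 2443 kJ
Bonds formed (products):
  C–C: 1 × 359 = 359
  C–H: 4 × 418 = 1672
  C–I: 2 × 232 = 464
  Σ(formed) = 2495 kJ
ΔH = Σ(broken) − Σ(formed) = 2443 − 2495 = −52 kJ

ΔH ≈ −52 kJ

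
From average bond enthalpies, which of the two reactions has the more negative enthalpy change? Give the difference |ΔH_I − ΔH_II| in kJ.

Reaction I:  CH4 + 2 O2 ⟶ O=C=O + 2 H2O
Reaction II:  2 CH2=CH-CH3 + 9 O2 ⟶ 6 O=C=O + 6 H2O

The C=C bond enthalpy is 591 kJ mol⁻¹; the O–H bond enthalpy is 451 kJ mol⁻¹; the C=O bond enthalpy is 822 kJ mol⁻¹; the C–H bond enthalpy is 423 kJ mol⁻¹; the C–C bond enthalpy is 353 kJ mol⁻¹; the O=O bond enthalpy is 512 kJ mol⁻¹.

Reaction I:
  Bonds broken (reactants):
    C–H: 4 × 423 = 1692
    O=O: 2 × 512 = 1024
    Σ(broken) = 2716 kJ
  Bonds formed (products):
    C=O: 2 × 822 = 1644
    O–H: 4 × 451 = 1804
    Σ(formed) = 3448 kJ
  ΔH_I = 2716 − 3448 = −732 kJ
Reaction II:
  Bonds broken (reactants):
    C–C: 2 × 353 = 706
    C–H: 12 × 423 = 5076
    C=C: 2 × 591 = 1182
    O=O: 9 × 512 = 4608
    Σ(broken) = 11572 kJ
  Bonds formed (products):
    C=O: 12 × 822 = 9864
    O–H: 12 × 451 = 5412
    Σ(formed) = 15276 kJ
  ΔH_II = 11572 − 15276 = −3704 kJ
ΔH_I − ΔH_II = +2972 kJ, so reaction II has the more negative ΔH; |ΔH_I − ΔH_II| = 2972 kJ.

Reaction II, by 2972 kJ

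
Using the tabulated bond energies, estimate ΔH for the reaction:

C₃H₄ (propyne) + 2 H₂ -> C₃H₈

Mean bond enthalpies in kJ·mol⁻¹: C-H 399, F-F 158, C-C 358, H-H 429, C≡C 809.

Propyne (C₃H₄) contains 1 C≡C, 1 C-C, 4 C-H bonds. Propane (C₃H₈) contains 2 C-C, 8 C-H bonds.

ΔH ≈ −287 kJ

Bonds broken (reactants):
  C≡C: 1 × 809 = 809
  C-C: 1 × 358 = 358
  C-H: 4 × 399 = 1596
  H-H: 2 × 429 = 858
  Σ(broken) = 3621 kJ
Bonds formed (products):
  C-C: 2 × 358 = 716
  C-H: 8 × 399 = 3192
  Σ(formed) = 3908 kJ
ΔH = Σ(broken) − Σ(formed) = 3621 − 3908 = −287 kJ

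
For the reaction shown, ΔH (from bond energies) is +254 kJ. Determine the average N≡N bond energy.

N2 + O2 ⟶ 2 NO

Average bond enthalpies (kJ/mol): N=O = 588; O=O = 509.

Let D be the N≡N bond energy.
Σ(broken) = 1×D + 1×509 = 509 + D
Σ(formed) = 2×588 = 1176
ΔH = Σ(broken) − Σ(formed) = (509 + D) − (1176) = −667 + D
Setting this equal to +254 kJ gives D = 921 kJ/mol.

D(N≡N) ≈ 921 kJ/mol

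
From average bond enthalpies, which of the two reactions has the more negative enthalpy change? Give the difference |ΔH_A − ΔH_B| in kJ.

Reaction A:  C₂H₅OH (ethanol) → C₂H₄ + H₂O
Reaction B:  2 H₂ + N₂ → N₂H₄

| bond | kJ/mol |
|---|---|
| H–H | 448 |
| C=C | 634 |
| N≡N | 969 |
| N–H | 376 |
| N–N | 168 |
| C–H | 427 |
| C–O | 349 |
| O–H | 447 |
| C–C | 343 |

Reaction A:
  Bonds broken (reactants):
    C–C: 1 × 343 = 343
    C–H: 5 × 427 = 2135
    C–O: 1 × 349 = 349
    O–H: 1 × 447 = 447
    Σ(broken) = 3274 kJ
  Bonds formed (products):
    C–H: 4 × 427 = 1708
    C=C: 1 × 634 = 634
    O–H: 2 × 447 = 894
    Σ(formed) = 3236 kJ
  ΔH_A = 3274 − 3236 = +38 kJ
Reaction B:
  Bonds broken (reactants):
    H–H: 2 × 448 = 896
    N≡N: 1 × 969 = 969
    Σ(broken) = 1865 kJ
  Bonds formed (products):
    N–H: 4 × 376 = 1504
    N–N: 1 × 168 = 168
    Σ(formed) = 1672 kJ
  ΔH_B = 1865 − 1672 = +193 kJ
ΔH_A − ΔH_B = −155 kJ, so reaction A has the more negative ΔH; |ΔH_A − ΔH_B| = 155 kJ.

Reaction A, by 155 kJ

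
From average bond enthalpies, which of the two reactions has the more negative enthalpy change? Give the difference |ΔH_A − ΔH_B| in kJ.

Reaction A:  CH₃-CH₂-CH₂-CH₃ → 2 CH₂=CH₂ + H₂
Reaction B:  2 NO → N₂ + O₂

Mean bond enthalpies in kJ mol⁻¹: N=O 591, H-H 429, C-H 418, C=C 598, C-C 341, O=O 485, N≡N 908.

Reaction B, by 445 kJ

Reaction A:
  Bonds broken (reactants):
    C-C: 3 × 341 = 1023
    C-H: 10 × 418 = 4180
    Σ(broken) = 5203 kJ
  Bonds formed (products):
    C-H: 8 × 418 = 3344
    C=C: 2 × 598 = 1196
    H-H: 1 × 429 = 429
    Σ(formed) = 4969 kJ
  ΔH_A = 5203 − 4969 = +234 kJ
Reaction B:
  Bonds broken (reactants):
    N=O: 2 × 591 = 1182
    Σ(broken) = 1182 kJ
  Bonds formed (products):
    N≡N: 1 × 908 = 908
    O=O: 1 × 485 = 485
    Σ(formed) = 1393 kJ
  ΔH_B = 1182 − 1393 = −211 kJ
ΔH_A − ΔH_B = +445 kJ, so reaction B has the more negative ΔH; |ΔH_A − ΔH_B| = 445 kJ.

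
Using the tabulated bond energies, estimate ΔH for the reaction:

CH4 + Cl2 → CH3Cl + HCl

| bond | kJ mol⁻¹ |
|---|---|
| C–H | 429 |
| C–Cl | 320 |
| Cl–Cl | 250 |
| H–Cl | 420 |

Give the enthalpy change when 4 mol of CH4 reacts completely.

ΔH = −244 kJ

Bonds broken (reactants):
  C–H: 4 × 429 = 1716
  Cl–Cl: 1 × 250 = 250
  Σ(broken) = 1966 kJ
Bonds formed (products):
  C–Cl: 1 × 320 = 320
  C–H: 3 × 429 = 1287
  H–Cl: 1 × 420 = 420
  Σ(formed) = 2027 kJ
ΔH = Σ(broken) − Σ(formed) = 1966 − 2027 = −61 kJ
For 4× the reaction as written: 4 × (−61) = −244 kJ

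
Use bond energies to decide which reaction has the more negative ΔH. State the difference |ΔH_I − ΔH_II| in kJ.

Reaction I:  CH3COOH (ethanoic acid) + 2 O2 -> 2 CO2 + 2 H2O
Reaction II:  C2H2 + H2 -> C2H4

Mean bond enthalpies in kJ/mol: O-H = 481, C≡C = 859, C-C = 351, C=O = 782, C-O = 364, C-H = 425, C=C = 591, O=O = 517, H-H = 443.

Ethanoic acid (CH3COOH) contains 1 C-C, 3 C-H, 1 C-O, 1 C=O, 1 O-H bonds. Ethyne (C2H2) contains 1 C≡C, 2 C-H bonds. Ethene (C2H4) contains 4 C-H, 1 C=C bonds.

Reaction I:
  Bonds broken (reactants):
    C-C: 1 × 351 = 351
    C-H: 3 × 425 = 1275
    C-O: 1 × 364 = 364
    C=O: 1 × 782 = 782
    O-H: 1 × 481 = 481
    O=O: 2 × 517 = 1034
    Σ(broken) = 4287 kJ
  Bonds formed (products):
    C=O: 4 × 782 = 3128
    O-H: 4 × 481 = 1924
    Σ(formed) = 5052 kJ
  ΔH_I = 4287 − 5052 = −765 kJ
Reaction II:
  Bonds broken (reactants):
    C≡C: 1 × 859 = 859
    C-H: 2 × 425 = 850
    H-H: 1 × 443 = 443
    Σ(broken) = 2152 kJ
  Bonds formed (products):
    C-H: 4 × 425 = 1700
    C=C: 1 × 591 = 591
    Σ(formed) = 2291 kJ
  ΔH_II = 2152 − 2291 = −139 kJ
ΔH_I − ΔH_II = −626 kJ, so reaction I has the more negative ΔH; |ΔH_I − ΔH_II| = 626 kJ.

Reaction I, by 626 kJ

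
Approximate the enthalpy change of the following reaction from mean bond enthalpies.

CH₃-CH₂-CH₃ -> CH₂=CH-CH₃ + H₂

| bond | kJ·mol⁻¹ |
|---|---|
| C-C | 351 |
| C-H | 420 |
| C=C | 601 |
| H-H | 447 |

ΔH ≈ +143 kJ

Bonds broken (reactants):
  C-C: 2 × 351 = 702
  C-H: 8 × 420 = 3360
  Σ(broken) = 4062 kJ
Bonds formed (products):
  C-C: 1 × 351 = 351
  C-H: 6 × 420 = 2520
  C=C: 1 × 601 = 601
  H-H: 1 × 447 = 447
  Σ(formed) = 3919 kJ
ΔH = Σ(broken) − Σ(formed) = 4062 − 3919 = +143 kJ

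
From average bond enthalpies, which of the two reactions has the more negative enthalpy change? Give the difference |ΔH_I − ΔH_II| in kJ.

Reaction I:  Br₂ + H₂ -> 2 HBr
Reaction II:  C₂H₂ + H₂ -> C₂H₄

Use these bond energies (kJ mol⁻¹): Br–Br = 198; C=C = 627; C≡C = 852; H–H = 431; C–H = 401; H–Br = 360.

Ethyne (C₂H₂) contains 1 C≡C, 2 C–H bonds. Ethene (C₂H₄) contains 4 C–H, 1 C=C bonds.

Reaction I:
  Bonds broken (reactants):
    Br–Br: 1 × 198 = 198
    H–H: 1 × 431 = 431
    Σ(broken) = 629 kJ
  Bonds formed (products):
    H–Br: 2 × 360 = 720
    Σ(formed) = 720 kJ
  ΔH_I = 629 − 720 = −91 kJ
Reaction II:
  Bonds broken (reactants):
    C≡C: 1 × 852 = 852
    C–H: 2 × 401 = 802
    H–H: 1 × 431 = 431
    Σ(broken) = 2085 kJ
  Bonds formed (products):
    C–H: 4 × 401 = 1604
    C=C: 1 × 627 = 627
    Σ(formed) = 2231 kJ
  ΔH_II = 2085 − 2231 = −146 kJ
ΔH_I − ΔH_II = +55 kJ, so reaction II has the more negative ΔH; |ΔH_I − ΔH_II| = 55 kJ.

Reaction II, by 55 kJ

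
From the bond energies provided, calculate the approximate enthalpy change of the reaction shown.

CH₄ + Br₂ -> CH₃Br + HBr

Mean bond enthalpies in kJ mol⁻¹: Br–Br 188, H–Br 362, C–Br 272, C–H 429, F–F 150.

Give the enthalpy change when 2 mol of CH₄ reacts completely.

ΔH = −34 kJ

Bonds broken (reactants):
  Br–Br: 1 × 188 = 188
  C–H: 4 × 429 = 1716
  Σ(broken) = 1904 kJ
Bonds formed (products):
  C–Br: 1 × 272 = 272
  C–H: 3 × 429 = 1287
  H–Br: 1 × 362 = 362
  Σ(formed) = 1921 kJ
ΔH = Σ(broken) − Σ(formed) = 1904 − 1921 = −17 kJ
For 2× the reaction as written: 2 × (−17) = −34 kJ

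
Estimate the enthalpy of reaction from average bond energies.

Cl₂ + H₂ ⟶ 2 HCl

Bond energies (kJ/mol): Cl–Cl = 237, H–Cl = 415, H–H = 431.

ΔH ≈ −162 kJ

Bonds broken (reactants):
  Cl–Cl: 1 × 237 = 237
  H–H: 1 × 431 = 431
  Σ(broken) = 668 kJ
Bonds formed (products):
  H–Cl: 2 × 415 = 830
  Σ(formed) = 830 kJ
ΔH = Σ(broken) − Σ(formed) = 668 − 830 = −162 kJ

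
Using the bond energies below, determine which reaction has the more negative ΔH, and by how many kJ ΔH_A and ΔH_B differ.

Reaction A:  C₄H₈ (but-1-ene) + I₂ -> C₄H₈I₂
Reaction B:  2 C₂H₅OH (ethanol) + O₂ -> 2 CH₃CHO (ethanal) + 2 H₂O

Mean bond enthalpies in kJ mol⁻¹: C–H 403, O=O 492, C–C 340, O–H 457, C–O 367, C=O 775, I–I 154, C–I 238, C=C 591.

Reaction B, by 361 kJ

Reaction A:
  Bonds broken (reactants):
    C–C: 2 × 340 = 680
    C–H: 8 × 403 = 3224
    C=C: 1 × 591 = 591
    I–I: 1 × 154 = 154
    Σ(broken) = 4649 kJ
  Bonds formed (products):
    C–C: 3 × 340 = 1020
    C–H: 8 × 403 = 3224
    C–I: 2 × 238 = 476
    Σ(formed) = 4720 kJ
  ΔH_A = 4649 − 4720 = −71 kJ
Reaction B:
  Bonds broken (reactants):
    C–C: 2 × 340 = 680
    C–H: 10 × 403 = 4030
    C–O: 2 × 367 = 734
    O–H: 2 × 457 = 914
    O=O: 1 × 492 = 492
    Σ(broken) = 6850 kJ
  Bonds formed (products):
    C–C: 2 × 340 = 680
    C–H: 8 × 403 = 3224
    C=O: 2 × 775 = 1550
    O–H: 4 × 457 = 1828
    Σ(formed) = 7282 kJ
  ΔH_B = 6850 − 7282 = −432 kJ
ΔH_A − ΔH_B = +361 kJ, so reaction B has the more negative ΔH; |ΔH_A − ΔH_B| = 361 kJ.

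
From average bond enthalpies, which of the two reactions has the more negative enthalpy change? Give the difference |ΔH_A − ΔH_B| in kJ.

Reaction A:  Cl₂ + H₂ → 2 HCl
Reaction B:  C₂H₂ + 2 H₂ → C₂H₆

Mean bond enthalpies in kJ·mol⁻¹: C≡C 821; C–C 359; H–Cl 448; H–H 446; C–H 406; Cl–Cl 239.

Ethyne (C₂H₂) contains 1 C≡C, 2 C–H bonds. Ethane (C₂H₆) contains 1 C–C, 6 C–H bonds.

Reaction B, by 59 kJ

Reaction A:
  Bonds broken (reactants):
    Cl–Cl: 1 × 239 = 239
    H–H: 1 × 446 = 446
    Σ(broken) = 685 kJ
  Bonds formed (products):
    H–Cl: 2 × 448 = 896
    Σ(formed) = 896 kJ
  ΔH_A = 685 − 896 = −211 kJ
Reaction B:
  Bonds broken (reactants):
    C≡C: 1 × 821 = 821
    C–H: 2 × 406 = 812
    H–H: 2 × 446 = 892
    Σ(broken) = 2525 kJ
  Bonds formed (products):
    C–C: 1 × 359 = 359
    C–H: 6 × 406 = 2436
    Σ(formed) = 2795 kJ
  ΔH_B = 2525 − 2795 = −270 kJ
ΔH_A − ΔH_B = +59 kJ, so reaction B has the more negative ΔH; |ΔH_A − ΔH_B| = 59 kJ.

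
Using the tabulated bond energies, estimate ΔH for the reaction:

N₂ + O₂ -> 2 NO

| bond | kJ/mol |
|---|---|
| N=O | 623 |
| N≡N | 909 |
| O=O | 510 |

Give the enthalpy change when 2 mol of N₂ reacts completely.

Bonds broken (reactants):
  N≡N: 1 × 909 = 909
  O=O: 1 × 510 = 510
  Σ(broken) = 1419 kJ
Bonds formed (products):
  N=O: 2 × 623 = 1246
  Σ(formed) = 1246 kJ
ΔH = Σ(broken) − Σ(formed) = 1419 − 1246 = +173 kJ
For 2× the reaction as written: 2 × (+173) = +346 kJ

ΔH = +346 kJ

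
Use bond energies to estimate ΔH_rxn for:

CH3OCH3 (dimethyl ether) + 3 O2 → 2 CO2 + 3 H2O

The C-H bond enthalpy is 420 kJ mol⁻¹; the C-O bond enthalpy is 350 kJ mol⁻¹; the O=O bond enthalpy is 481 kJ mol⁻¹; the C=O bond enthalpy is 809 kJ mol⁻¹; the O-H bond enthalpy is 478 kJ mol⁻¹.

ΔH ≈ −1441 kJ

Bonds broken (reactants):
  C-H: 6 × 420 = 2520
  C-O: 2 × 350 = 700
  O=O: 3 × 481 = 1443
  Σ(broken) = 4663 kJ
Bonds formed (products):
  C=O: 4 × 809 = 3236
  O-H: 6 × 478 = 2868
  Σ(formed) = 6104 kJ
ΔH = Σ(broken) − Σ(formed) = 4663 − 6104 = −1441 kJ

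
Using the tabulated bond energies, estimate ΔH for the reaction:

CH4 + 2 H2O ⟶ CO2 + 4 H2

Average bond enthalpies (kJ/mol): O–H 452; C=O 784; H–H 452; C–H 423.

ΔH ≈ +124 kJ

Bonds broken (reactants):
  C–H: 4 × 423 = 1692
  O–H: 4 × 452 = 1808
  Σ(broken) = 3500 kJ
Bonds formed (products):
  C=O: 2 × 784 = 1568
  H–H: 4 × 452 = 1808
  Σ(formed) = 3376 kJ
ΔH = Σ(broken) − Σ(formed) = 3500 − 3376 = +124 kJ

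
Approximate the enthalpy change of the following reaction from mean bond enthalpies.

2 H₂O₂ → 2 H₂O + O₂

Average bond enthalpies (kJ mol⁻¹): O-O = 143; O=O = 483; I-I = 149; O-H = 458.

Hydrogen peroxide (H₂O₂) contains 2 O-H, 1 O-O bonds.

Bonds broken (reactants):
  O-H: 4 × 458 = 1832
  O-O: 2 × 143 = 286
  Σ(broken) = 2118 kJ
Bonds formed (products):
  O-H: 4 × 458 = 1832
  O=O: 1 × 483 = 483
  Σ(formed) = 2315 kJ
ΔH = Σ(broken) − Σ(formed) = 2118 − 2315 = −197 kJ

ΔH ≈ −197 kJ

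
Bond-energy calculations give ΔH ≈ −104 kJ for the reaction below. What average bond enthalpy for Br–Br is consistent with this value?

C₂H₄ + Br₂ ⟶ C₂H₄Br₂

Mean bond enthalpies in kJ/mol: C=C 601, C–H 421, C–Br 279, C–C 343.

Let D be the Br–Br bond energy.
Σ(broken) = 1×D + 4×421 + 1×601 = 2285 + D
Σ(formed) = 2×279 + 1×343 + 4×421 = 2585
ΔH = Σ(broken) − Σ(formed) = (2285 + D) − (2585) = −300 + D
Setting this equal to −104 kJ gives D = 196 kJ/mol.

D(Br–Br) ≈ 196 kJ/mol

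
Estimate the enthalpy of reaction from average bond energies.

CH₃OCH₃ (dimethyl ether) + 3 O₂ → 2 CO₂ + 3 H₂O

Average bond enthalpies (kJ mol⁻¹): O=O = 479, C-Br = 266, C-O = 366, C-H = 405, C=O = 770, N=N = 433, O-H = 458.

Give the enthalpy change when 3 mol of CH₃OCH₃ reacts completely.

ΔH = −3687 kJ

Bonds broken (reactants):
  C-H: 6 × 405 = 2430
  C-O: 2 × 366 = 732
  O=O: 3 × 479 = 1437
  Σ(broken) = 4599 kJ
Bonds formed (products):
  C=O: 4 × 770 = 3080
  O-H: 6 × 458 = 2748
  Σ(formed) = 5828 kJ
ΔH = Σ(broken) − Σ(formed) = 4599 − 5828 = −1229 kJ
For 3× the reaction as written: 3 × (−1229) = −3687 kJ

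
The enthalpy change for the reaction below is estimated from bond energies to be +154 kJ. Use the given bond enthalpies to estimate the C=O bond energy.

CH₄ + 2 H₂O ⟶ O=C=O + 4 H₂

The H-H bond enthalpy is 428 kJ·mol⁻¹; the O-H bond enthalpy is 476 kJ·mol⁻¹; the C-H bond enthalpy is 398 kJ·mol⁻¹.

Let D be the C=O bond energy.
Σ(broken) = 4×398 + 4×476 = 3496
Σ(formed) = 2×D + 4×428 = 1712 + 2D
ΔH = Σ(broken) − Σ(formed) = (3496) − (1712 + 2D) = +1784 − 2D
Setting this equal to +154 kJ gives 2D = 1630, so D = 815 kJ/mol.

D(C=O) ≈ 815 kJ/mol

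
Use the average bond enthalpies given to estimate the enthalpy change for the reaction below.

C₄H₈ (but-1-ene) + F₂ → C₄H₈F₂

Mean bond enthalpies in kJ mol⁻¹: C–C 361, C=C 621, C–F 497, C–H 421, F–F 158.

Bonds broken (reactants):
  C–C: 2 × 361 = 722
  C–H: 8 × 421 = 3368
  C=C: 1 × 621 = 621
  F–F: 1 × 158 = 158
  Σ(broken) = 4869 kJ
Bonds formed (products):
  C–C: 3 × 361 = 1083
  C–F: 2 × 497 = 994
  C–H: 8 × 421 = 3368
  Σ(formed) = 5445 kJ
ΔH = Σ(broken) − Σ(formed) = 4869 − 5445 = −576 kJ

ΔH ≈ −576 kJ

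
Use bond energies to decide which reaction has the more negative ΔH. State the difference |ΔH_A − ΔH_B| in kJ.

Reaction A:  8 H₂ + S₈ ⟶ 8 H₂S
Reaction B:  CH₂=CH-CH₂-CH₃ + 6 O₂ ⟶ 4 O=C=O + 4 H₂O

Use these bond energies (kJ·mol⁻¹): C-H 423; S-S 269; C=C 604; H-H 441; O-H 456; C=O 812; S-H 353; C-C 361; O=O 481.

Reaction A:
  Bonds broken (reactants):
    H-H: 8 × 441 = 3528
    S-S: 8 × 269 = 2152
    Σ(broken) = 5680 kJ
  Bonds formed (products):
    S-H: 16 × 353 = 5648
    Σ(formed) = 5648 kJ
  ΔH_A = 5680 − 5648 = +32 kJ
Reaction B:
  Bonds broken (reactants):
    C-C: 2 × 361 = 722
    C-H: 8 × 423 = 3384
    C=C: 1 × 604 = 604
    O=O: 6 × 481 = 2886
    Σ(broken) = 7596 kJ
  Bonds formed (products):
    C=O: 8 × 812 = 6496
    O-H: 8 × 456 = 3648
    Σ(formed) = 10144 kJ
  ΔH_B = 7596 − 10144 = −2548 kJ
ΔH_A − ΔH_B = +2580 kJ, so reaction B has the more negative ΔH; |ΔH_A − ΔH_B| = 2580 kJ.

Reaction B, by 2580 kJ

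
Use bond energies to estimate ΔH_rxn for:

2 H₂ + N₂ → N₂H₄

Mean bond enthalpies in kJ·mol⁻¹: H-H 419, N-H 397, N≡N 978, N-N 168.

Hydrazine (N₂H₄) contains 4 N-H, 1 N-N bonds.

ΔH ≈ +60 kJ

Bonds broken (reactants):
  H-H: 2 × 419 = 838
  N≡N: 1 × 978 = 978
  Σ(broken) = 1816 kJ
Bonds formed (products):
  N-H: 4 × 397 = 1588
  N-N: 1 × 168 = 168
  Σ(formed) = 1756 kJ
ΔH = Σ(broken) − Σ(formed) = 1816 − 1756 = +60 kJ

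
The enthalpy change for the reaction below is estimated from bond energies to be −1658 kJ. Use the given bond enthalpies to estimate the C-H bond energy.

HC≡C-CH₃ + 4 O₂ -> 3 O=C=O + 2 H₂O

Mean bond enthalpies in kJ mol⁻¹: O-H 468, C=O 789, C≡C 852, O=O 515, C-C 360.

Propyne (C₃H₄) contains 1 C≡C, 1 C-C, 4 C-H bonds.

Let D be the C-H bond energy.
Σ(broken) = 1×852 + 1×360 + 4×D + 4×515 = 3272 + 4D
Σ(formed) = 6×789 + 4×468 = 6606
ΔH = Σ(broken) − Σ(formed) = (3272 + 4D) − (6606) = −3334 + 4D
Setting this equal to −1658 kJ gives 4D = 1676, so D = 419 kJ/mol.

D(C-H) ≈ 419 kJ/mol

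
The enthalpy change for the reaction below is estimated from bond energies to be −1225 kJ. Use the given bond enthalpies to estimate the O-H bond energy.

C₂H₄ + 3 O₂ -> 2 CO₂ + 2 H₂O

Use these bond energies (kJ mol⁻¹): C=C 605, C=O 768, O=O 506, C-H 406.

Let D be the O-H bond energy.
Σ(broken) = 4×406 + 1×605 + 3×506 = 3747
Σ(formed) = 4×768 + 4×D = 3072 + 4D
ΔH = Σ(broken) − Σ(formed) = (3747) − (3072 + 4D) = +675 − 4D
Setting this equal to −1225 kJ gives 4D = 1900, so D = 475 kJ/mol.

D(O-H) ≈ 475 kJ/mol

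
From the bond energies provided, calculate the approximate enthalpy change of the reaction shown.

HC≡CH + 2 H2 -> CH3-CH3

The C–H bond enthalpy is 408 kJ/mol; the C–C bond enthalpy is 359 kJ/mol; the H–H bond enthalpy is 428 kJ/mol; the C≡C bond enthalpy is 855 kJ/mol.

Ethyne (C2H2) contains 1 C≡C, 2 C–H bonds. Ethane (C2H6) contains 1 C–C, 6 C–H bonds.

Bonds broken (reactants):
  C≡C: 1 × 855 = 855
  C–H: 2 × 408 = 816
  H–H: 2 × 428 = 856
  Σ(broken) = 2527 kJ
Bonds formed (products):
  C–C: 1 × 359 = 359
  C–H: 6 × 408 = 2448
  Σ(formed) = 2807 kJ
ΔH = Σ(broken) − Σ(formed) = 2527 − 2807 = −280 kJ

ΔH ≈ −280 kJ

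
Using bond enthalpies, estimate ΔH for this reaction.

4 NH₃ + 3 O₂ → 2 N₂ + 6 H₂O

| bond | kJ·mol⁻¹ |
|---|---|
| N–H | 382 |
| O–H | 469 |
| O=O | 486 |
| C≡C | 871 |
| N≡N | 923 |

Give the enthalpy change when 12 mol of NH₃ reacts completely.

ΔH = −4296 kJ

Bonds broken (reactants):
  N–H: 12 × 382 = 4584
  O=O: 3 × 486 = 1458
  Σ(broken) = 6042 kJ
Bonds formed (products):
  N≡N: 2 × 923 = 1846
  O–H: 12 × 469 = 5628
  Σ(formed) = 7474 kJ
ΔH = Σ(broken) − Σ(formed) = 6042 − 7474 = −1432 kJ
For 3× the reaction as written: 3 × (−1432) = −4296 kJ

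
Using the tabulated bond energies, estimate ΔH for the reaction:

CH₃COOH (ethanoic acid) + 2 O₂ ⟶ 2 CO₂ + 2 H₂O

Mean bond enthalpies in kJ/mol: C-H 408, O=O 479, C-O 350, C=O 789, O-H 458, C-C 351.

Bonds broken (reactants):
  C-C: 1 × 351 = 351
  C-H: 3 × 408 = 1224
  C-O: 1 × 350 = 350
  C=O: 1 × 789 = 789
  O-H: 1 × 458 = 458
  O=O: 2 × 479 = 958
  Σ(broken) = 4130 kJ
Bonds formed (products):
  C=O: 4 × 789 = 3156
  O-H: 4 × 458 = 1832
  Σ(formed) = 4988 kJ
ΔH = Σ(broken) − Σ(formed) = 4130 − 4988 = −858 kJ

ΔH ≈ −858 kJ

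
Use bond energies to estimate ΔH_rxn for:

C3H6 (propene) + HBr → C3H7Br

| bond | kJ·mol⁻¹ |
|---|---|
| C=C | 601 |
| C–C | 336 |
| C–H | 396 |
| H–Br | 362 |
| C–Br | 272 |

ΔH ≈ −41 kJ

Bonds broken (reactants):
  C–C: 1 × 336 = 336
  C–H: 6 × 396 = 2376
  C=C: 1 × 601 = 601
  H–Br: 1 × 362 = 362
  Σ(broken) = 3675 kJ
Bonds formed (products):
  C–Br: 1 × 272 = 272
  C–C: 2 × 336 = 672
  C–H: 7 × 396 = 2772
  Σ(formed) = 3716 kJ
ΔH = Σ(broken) − Σ(formed) = 3675 − 3716 = −41 kJ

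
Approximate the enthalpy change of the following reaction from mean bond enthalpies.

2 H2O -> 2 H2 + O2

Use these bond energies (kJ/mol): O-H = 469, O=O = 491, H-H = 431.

ΔH ≈ +523 kJ

Bonds broken (reactants):
  O-H: 4 × 469 = 1876
  Σ(broken) = 1876 kJ
Bonds formed (products):
  H-H: 2 × 431 = 862
  O=O: 1 × 491 = 491
  Σ(formed) = 1353 kJ
ΔH = Σ(broken) − Σ(formed) = 1876 − 1353 = +523 kJ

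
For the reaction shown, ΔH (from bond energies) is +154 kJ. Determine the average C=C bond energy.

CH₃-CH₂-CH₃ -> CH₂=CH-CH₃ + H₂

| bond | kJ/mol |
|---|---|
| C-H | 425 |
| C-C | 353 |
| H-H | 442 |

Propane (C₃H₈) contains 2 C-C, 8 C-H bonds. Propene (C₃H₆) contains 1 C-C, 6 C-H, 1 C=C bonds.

D(C=C) ≈ 607 kJ/mol

Let D be the C=C bond energy.
Σ(broken) = 2×353 + 8×425 = 4106
Σ(formed) = 1×353 + 6×425 + 1×D + 1×442 = 3345 + D
ΔH = Σ(broken) − Σ(formed) = (4106) − (3345 + D) = +761 − D
Setting this equal to +154 kJ gives D = 607 kJ/mol.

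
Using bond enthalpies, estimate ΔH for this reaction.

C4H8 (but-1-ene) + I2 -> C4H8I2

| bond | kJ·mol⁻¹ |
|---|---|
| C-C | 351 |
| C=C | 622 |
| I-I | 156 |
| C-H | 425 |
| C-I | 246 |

Bonds broken (reactants):
  C-C: 2 × 351 = 702
  C-H: 8 × 425 = 3400
  C=C: 1 × 622 = 622
  I-I: 1 × 156 = 156
  Σ(broken) = 4880 kJ
Bonds formed (products):
  C-C: 3 × 351 = 1053
  C-H: 8 × 425 = 3400
  C-I: 2 × 246 = 492
  Σ(formed) = 4945 kJ
ΔH = Σ(broken) − Σ(formed) = 4880 − 4945 = −65 kJ

ΔH ≈ −65 kJ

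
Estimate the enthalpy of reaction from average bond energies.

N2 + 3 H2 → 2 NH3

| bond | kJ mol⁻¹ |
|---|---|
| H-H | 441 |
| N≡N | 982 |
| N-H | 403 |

Bonds broken (reactants):
  H-H: 3 × 441 = 1323
  N≡N: 1 × 982 = 982
  Σ(broken) = 2305 kJ
Bonds formed (products):
  N-H: 6 × 403 = 2418
  Σ(formed) = 2418 kJ
ΔH = Σ(broken) − Σ(formed) = 2305 − 2418 = −113 kJ

ΔH ≈ −113 kJ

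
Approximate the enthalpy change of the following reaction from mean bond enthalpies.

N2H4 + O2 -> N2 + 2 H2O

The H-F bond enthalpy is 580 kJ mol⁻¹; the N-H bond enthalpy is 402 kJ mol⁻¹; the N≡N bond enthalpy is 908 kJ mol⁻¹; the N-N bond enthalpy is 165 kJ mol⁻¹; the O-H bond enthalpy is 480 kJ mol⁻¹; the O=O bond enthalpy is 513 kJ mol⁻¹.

ΔH ≈ −542 kJ

Bonds broken (reactants):
  N-H: 4 × 402 = 1608
  N-N: 1 × 165 = 165
  O=O: 1 × 513 = 513
  Σ(broken) = 2286 kJ
Bonds formed (products):
  N≡N: 1 × 908 = 908
  O-H: 4 × 480 = 1920
  Σ(formed) = 2828 kJ
ΔH = Σ(broken) − Σ(formed) = 2286 − 2828 = −542 kJ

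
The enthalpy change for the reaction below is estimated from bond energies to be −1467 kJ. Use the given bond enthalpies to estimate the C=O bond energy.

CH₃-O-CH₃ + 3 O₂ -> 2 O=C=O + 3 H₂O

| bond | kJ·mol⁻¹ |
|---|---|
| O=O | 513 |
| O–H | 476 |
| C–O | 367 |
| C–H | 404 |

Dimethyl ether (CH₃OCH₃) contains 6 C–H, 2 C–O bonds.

Let D be the C=O bond energy.
Σ(broken) = 6×404 + 2×367 + 3×513 = 4697
Σ(formed) = 4×D + 6×476 = 2856 + 4D
ΔH = Σ(broken) − Σ(formed) = (4697) − (2856 + 4D) = +1841 − 4D
Setting this equal to −1467 kJ gives 4D = 3308, so D = 827 kJ/mol.

D(C=O) ≈ 827 kJ/mol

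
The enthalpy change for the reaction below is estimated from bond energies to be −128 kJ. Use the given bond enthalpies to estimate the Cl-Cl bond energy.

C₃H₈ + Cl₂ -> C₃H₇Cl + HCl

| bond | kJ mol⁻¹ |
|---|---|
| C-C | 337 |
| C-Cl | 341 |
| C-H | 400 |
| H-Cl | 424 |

D(Cl-Cl) ≈ 237 kJ/mol

Let D be the Cl-Cl bond energy.
Σ(broken) = 2×337 + 8×400 + 1×D = 3874 + D
Σ(formed) = 2×337 + 1×341 + 7×400 + 1×424 = 4239
ΔH = Σ(broken) − Σ(formed) = (3874 + D) − (4239) = −365 + D
Setting this equal to −128 kJ gives D = 237 kJ/mol.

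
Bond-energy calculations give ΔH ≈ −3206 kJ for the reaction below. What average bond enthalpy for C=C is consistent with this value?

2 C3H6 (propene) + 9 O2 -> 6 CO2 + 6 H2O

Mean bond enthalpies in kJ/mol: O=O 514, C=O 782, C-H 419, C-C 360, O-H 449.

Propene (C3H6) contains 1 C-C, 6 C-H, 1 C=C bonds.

Let D be the C=C bond energy.
Σ(broken) = 2×360 + 12×419 + 2×D + 9×514 = 10374 + 2D
Σ(formed) = 12×782 + 12×449 = 14772
ΔH = Σ(broken) − Σ(formed) = (10374 + 2D) − (14772) = −4398 + 2D
Setting this equal to −3206 kJ gives 2D = 1192, so D = 596 kJ/mol.

D(C=C) ≈ 596 kJ/mol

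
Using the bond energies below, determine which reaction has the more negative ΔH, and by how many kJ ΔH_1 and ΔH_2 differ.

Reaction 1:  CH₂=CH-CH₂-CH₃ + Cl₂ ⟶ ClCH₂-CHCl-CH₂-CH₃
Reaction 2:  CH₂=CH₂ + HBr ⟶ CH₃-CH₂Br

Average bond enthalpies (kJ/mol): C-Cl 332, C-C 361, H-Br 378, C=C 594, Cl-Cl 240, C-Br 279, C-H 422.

Reaction 1:
  Bonds broken (reactants):
    C-C: 2 × 361 = 722
    C-H: 8 × 422 = 3376
    C=C: 1 × 594 = 594
    Cl-Cl: 1 × 240 = 240
    Σ(broken) = 4932 kJ
  Bonds formed (products):
    C-C: 3 × 361 = 1083
    C-Cl: 2 × 332 = 664
    C-H: 8 × 422 = 3376
    Σ(formed) = 5123 kJ
  ΔH_1 = 4932 − 5123 = −191 kJ
Reaction 2:
  Bonds broken (reactants):
    C-H: 4 × 422 = 1688
    C=C: 1 × 594 = 594
    H-Br: 1 × 378 = 378
    Σ(broken) = 2660 kJ
  Bonds formed (products):
    C-Br: 1 × 279 = 279
    C-C: 1 × 361 = 361
    C-H: 5 × 422 = 2110
    Σ(formed) = 2750 kJ
  ΔH_2 = 2660 − 2750 = −90 kJ
ΔH_1 − ΔH_2 = −101 kJ, so reaction 1 has the more negative ΔH; |ΔH_1 − ΔH_2| = 101 kJ.

Reaction 1, by 101 kJ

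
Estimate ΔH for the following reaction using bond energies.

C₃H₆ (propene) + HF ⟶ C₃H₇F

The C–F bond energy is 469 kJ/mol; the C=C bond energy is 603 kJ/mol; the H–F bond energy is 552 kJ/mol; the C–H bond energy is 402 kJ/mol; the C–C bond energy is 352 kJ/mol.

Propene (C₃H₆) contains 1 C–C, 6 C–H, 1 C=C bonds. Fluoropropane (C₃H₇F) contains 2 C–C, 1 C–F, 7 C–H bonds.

ΔH ≈ −68 kJ

Bonds broken (reactants):
  C–C: 1 × 352 = 352
  C–H: 6 × 402 = 2412
  C=C: 1 × 603 = 603
  H–F: 1 × 552 = 552
  Σ(broken) = 3919 kJ
Bonds formed (products):
  C–C: 2 × 352 = 704
  C–F: 1 × 469 = 469
  C–H: 7 × 402 = 2814
  Σ(formed) = 3987 kJ
ΔH = Σ(broken) − Σ(formed) = 3919 − 3987 = −68 kJ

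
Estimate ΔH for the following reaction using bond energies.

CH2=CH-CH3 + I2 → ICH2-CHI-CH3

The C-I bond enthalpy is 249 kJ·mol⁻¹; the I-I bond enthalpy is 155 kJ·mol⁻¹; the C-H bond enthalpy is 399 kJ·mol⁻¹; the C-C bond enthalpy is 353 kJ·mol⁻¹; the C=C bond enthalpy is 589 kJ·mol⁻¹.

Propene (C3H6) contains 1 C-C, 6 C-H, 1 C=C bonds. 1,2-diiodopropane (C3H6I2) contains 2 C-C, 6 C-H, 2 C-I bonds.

ΔH ≈ −107 kJ

Bonds broken (reactants):
  C-C: 1 × 353 = 353
  C-H: 6 × 399 = 2394
  C=C: 1 × 589 = 589
  I-I: 1 × 155 = 155
  Σ(broken) = 3491 kJ
Bonds formed (products):
  C-C: 2 × 353 = 706
  C-H: 6 × 399 = 2394
  C-I: 2 × 249 = 498
  Σ(formed) = 3598 kJ
ΔH = Σ(broken) − Σ(formed) = 3491 − 3598 = −107 kJ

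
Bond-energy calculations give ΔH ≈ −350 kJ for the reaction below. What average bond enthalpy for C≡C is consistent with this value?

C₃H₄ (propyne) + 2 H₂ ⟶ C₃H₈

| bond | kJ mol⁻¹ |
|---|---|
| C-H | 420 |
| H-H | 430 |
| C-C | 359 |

Let D be the C≡C bond energy.
Σ(broken) = 1×D + 1×359 + 4×420 + 2×430 = 2899 + D
Σ(formed) = 2×359 + 8×420 = 4078
ΔH = Σ(broken) − Σ(formed) = (2899 + D) − (4078) = −1179 + D
Setting this equal to −350 kJ gives D = 829 kJ/mol.

D(C≡C) ≈ 829 kJ/mol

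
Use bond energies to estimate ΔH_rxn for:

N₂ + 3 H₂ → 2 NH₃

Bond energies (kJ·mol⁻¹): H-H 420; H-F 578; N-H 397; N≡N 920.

Bonds broken (reactants):
  H-H: 3 × 420 = 1260
  N≡N: 1 × 920 = 920
  Σ(broken) = 2180 kJ
Bonds formed (products):
  N-H: 6 × 397 = 2382
  Σ(formed) = 2382 kJ
ΔH = Σ(broken) − Σ(formed) = 2180 − 2382 = −202 kJ

ΔH ≈ −202 kJ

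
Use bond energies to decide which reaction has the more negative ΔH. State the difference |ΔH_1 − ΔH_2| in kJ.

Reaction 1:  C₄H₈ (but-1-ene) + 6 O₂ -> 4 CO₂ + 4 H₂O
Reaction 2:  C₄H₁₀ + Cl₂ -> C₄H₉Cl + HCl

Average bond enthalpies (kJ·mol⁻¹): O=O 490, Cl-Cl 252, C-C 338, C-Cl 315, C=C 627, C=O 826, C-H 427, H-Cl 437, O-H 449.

Reaction 1:
  Bonds broken (reactants):
    C-C: 2 × 338 = 676
    C-H: 8 × 427 = 3416
    C=C: 1 × 627 = 627
    O=O: 6 × 490 = 2940
    Σ(broken) = 7659 kJ
  Bonds formed (products):
    C=O: 8 × 826 = 6608
    O-H: 8 × 449 = 3592
    Σ(formed) = 10200 kJ
  ΔH_1 = 7659 − 10200 = −2541 kJ
Reaction 2:
  Bonds broken (reactants):
    C-C: 3 × 338 = 1014
    C-H: 10 × 427 = 4270
    Cl-Cl: 1 × 252 = 252
    Σ(broken) = 5536 kJ
  Bonds formed (products):
    C-C: 3 × 338 = 1014
    C-Cl: 1 × 315 = 315
    C-H: 9 × 427 = 3843
    H-Cl: 1 × 437 = 437
    Σ(formed) = 5609 kJ
  ΔH_2 = 5536 − 5609 = −73 kJ
ΔH_1 − ΔH_2 = −2468 kJ, so reaction 1 has the more negative ΔH; |ΔH_1 − ΔH_2| = 2468 kJ.

Reaction 1, by 2468 kJ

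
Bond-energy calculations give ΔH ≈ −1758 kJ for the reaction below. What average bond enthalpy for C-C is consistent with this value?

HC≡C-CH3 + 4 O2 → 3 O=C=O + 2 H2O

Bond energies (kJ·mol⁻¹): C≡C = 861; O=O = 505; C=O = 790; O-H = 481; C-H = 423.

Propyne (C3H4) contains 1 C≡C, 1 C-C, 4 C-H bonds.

D(C-C) ≈ 333 kJ/mol

Let D be the C-C bond energy.
Σ(broken) = 1×861 + 1×D + 4×423 + 4×505 = 4573 + D
Σ(formed) = 6×790 + 4×481 = 6664
ΔH = Σ(broken) − Σ(formed) = (4573 + D) − (6664) = −2091 + D
Setting this equal to −1758 kJ gives D = 333 kJ/mol.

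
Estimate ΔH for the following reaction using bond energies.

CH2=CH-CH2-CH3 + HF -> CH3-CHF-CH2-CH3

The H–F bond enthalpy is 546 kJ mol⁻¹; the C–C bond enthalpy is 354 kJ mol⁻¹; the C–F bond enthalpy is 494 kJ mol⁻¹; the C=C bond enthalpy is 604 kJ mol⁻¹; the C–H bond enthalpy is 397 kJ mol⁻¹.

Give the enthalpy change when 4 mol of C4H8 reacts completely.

Bonds broken (reactants):
  C–C: 2 × 354 = 708
  C–H: 8 × 397 = 3176
  C=C: 1 × 604 = 604
  H–F: 1 × 546 = 546
  Σ(broken) = 5034 kJ
Bonds formed (products):
  C–C: 3 × 354 = 1062
  C–F: 1 × 494 = 494
  C–H: 9 × 397 = 3573
  Σ(formed) = 5129 kJ
ΔH = Σ(broken) − Σ(formed) = 5034 − 5129 = −95 kJ
For 4× the reaction as written: 4 × (−95) = −380 kJ

ΔH = −380 kJ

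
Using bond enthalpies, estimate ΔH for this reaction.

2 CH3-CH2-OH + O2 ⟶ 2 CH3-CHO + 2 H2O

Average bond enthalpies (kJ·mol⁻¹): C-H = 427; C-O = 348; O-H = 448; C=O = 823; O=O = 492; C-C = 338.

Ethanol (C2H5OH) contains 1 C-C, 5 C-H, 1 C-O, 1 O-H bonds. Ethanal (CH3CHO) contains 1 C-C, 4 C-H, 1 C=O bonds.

Bonds broken (reactants):
  C-C: 2 × 338 = 676
  C-H: 10 × 427 = 4270
  C-O: 2 × 348 = 696
  O-H: 2 × 448 = 896
  O=O: 1 × 492 = 492
  Σ(broken) = 7030 kJ
Bonds formed (products):
  C-C: 2 × 338 = 676
  C-H: 8 × 427 = 3416
  C=O: 2 × 823 = 1646
  O-H: 4 × 448 = 1792
  Σ(formed) = 7530 kJ
ΔH = Σ(broken) − Σ(formed) = 7030 − 7530 = −500 kJ

ΔH ≈ −500 kJ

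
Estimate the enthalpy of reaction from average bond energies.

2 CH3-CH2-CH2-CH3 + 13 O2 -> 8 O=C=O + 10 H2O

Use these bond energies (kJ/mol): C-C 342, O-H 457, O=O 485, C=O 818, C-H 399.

Bonds broken (reactants):
  C-C: 6 × 342 = 2052
  C-H: 20 × 399 = 7980
  O=O: 13 × 485 = 6305
  Σ(broken) = 16337 kJ
Bonds formed (products):
  C=O: 16 × 818 = 13088
  O-H: 20 × 457 = 9140
  Σ(formed) = 22228 kJ
ΔH = Σ(broken) − Σ(formed) = 16337 − 22228 = −5891 kJ

ΔH ≈ −5891 kJ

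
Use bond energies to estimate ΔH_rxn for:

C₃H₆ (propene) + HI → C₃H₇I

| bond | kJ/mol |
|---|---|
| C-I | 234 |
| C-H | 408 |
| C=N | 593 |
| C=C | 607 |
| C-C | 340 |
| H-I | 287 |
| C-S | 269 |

ΔH ≈ −88 kJ

Bonds broken (reactants):
  C-C: 1 × 340 = 340
  C-H: 6 × 408 = 2448
  C=C: 1 × 607 = 607
  H-I: 1 × 287 = 287
  Σ(broken) = 3682 kJ
Bonds formed (products):
  C-C: 2 × 340 = 680
  C-H: 7 × 408 = 2856
  C-I: 1 × 234 = 234
  Σ(formed) = 3770 kJ
ΔH = Σ(broken) − Σ(formed) = 3682 − 3770 = −88 kJ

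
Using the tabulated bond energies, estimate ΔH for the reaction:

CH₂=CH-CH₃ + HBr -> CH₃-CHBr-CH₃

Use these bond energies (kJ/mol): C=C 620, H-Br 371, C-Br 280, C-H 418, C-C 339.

Bonds broken (reactants):
  C-C: 1 × 339 = 339
  C-H: 6 × 418 = 2508
  C=C: 1 × 620 = 620
  H-Br: 1 × 371 = 371
  Σ(broken) = 3838 kJ
Bonds formed (products):
  C-Br: 1 × 280 = 280
  C-C: 2 × 339 = 678
  C-H: 7 × 418 = 2926
  Σ(formed) = 3884 kJ
ΔH = Σ(broken) − Σ(formed) = 3838 − 3884 = −46 kJ

ΔH ≈ −46 kJ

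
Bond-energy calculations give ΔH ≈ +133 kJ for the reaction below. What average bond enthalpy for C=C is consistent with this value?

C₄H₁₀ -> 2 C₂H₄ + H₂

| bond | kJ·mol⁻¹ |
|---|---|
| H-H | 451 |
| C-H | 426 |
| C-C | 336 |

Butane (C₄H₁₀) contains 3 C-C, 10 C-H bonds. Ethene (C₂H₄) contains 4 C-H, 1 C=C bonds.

Let D be the C=C bond energy.
Σ(broken) = 3×336 + 10×426 = 5268
Σ(formed) = 8×426 + 2×D + 1×451 = 3859 + 2D
ΔH = Σ(broken) − Σ(formed) = (5268) − (3859 + 2D) = +1409 − 2D
Setting this equal to +133 kJ gives 2D = 1276, so D = 638 kJ/mol.

D(C=C) ≈ 638 kJ/mol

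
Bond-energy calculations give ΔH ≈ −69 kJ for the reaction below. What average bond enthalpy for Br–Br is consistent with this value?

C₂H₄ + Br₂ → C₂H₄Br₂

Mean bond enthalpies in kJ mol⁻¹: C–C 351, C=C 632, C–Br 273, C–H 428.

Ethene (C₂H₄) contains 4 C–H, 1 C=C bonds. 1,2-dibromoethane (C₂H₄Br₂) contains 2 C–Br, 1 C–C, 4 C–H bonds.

Let D be the Br–Br bond energy.
Σ(broken) = 1×D + 4×428 + 1×632 = 2344 + D
Σ(formed) = 2×273 + 1×351 + 4×428 = 2609
ΔH = Σ(broken) − Σ(formed) = (2344 + D) − (2609) = −265 + D
Setting this equal to −69 kJ gives D = 196 kJ/mol.

D(Br–Br) ≈ 196 kJ/mol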